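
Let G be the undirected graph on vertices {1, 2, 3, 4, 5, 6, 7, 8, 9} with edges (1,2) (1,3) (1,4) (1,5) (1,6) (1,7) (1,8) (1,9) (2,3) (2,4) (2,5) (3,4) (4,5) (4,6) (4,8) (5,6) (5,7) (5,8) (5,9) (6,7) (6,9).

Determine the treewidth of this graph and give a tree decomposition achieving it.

Each bag holds 4 vertices, so the decomposition has width 3, which upper-bounds the treewidth. Conversely, {1, 2, 3, 4} is a clique of size 4, and the vertices of any clique must share a bag in every tree decomposition; so some bag has ≥ 4 vertices and tw(G) ≥ 3. Therefore the treewidth is 3.

Treewidth 3.
One optimal decomposition is:
Bags: B1 = {1, 5, 6, 9}  B2 = {1, 5, 6, 7}  B3 = {1, 4, 5, 6}  B4 = {1, 4, 5, 8}  B5 = {1, 2, 4, 5}  B6 = {1, 2, 3, 4}
Tree: B1–B2, B2–B3, B3–B4, B3–B5, B5–B6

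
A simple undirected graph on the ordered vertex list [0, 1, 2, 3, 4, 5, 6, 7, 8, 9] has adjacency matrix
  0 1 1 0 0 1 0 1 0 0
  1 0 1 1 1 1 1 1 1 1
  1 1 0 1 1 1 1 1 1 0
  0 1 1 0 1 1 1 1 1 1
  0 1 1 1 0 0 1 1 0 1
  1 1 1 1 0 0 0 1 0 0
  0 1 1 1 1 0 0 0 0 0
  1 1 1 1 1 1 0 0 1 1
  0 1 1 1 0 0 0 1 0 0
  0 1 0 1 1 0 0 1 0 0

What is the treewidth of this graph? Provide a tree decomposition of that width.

Each bag holds 5 vertices, so the decomposition has width 4, which upper-bounds the treewidth. For the lower bound, the 5 vertices {1, 3, 4, 7, 9} are pairwise adjacent, and any tree decomposition puts a clique entirely inside one bag — forcing width ≥ 4. Combining the bounds, tw(G) = 4.

Treewidth 4.
Bags: B1 = {1, 2, 3, 7, 8}  B2 = {1, 2, 3, 5, 7}  B3 = {1, 2, 3, 4, 7}  B4 = {1, 2, 3, 4, 6}  B5 = {1, 3, 4, 7, 9}  B6 = {0, 1, 2, 5, 7}
Tree: B1–B2, B1–B3, B3–B4, B3–B5, B2–B6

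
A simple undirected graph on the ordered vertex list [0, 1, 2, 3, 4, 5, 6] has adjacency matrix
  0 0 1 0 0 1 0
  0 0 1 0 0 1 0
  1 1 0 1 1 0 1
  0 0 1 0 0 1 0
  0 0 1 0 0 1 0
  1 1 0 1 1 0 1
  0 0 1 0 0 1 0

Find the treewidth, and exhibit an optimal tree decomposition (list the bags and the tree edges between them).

The largest bag has 3 vertices, giving width 2; this decomposition certifies tw(G) ≤ 2. For the lower bound, G contains the cycle 2–6–5–4–2, so G is not a forest; only forests have treewidth ≤ 1, hence tw(G) ≥ 2. Hence tw(G) = 2 exactly.

Treewidth 2.
One optimal decomposition is:
Bags: B1 = {2, 5, 6}  B2 = {2, 4, 5}  B3 = {1, 2, 5}  B4 = {2, 3, 5}  B5 = {0, 2, 5}
Tree: B1–B2, B2–B3, B3–B4, B4–B5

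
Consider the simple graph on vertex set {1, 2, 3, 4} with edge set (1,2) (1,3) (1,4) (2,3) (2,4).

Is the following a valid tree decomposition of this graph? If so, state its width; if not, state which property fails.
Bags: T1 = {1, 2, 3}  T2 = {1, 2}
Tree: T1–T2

No — vertex 4 appears in no bag.

A tree decomposition must satisfy three properties: every vertex lies in some bag; for every edge, both endpoints lie together in some bag; and for every vertex, the bags containing it form a connected subtree. Here vertex 4 appears in no bag, so the decomposition is invalid.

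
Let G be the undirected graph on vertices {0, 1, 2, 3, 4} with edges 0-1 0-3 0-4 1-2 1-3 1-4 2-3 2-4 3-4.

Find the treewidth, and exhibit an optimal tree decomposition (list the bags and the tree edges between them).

The largest bag has 4 vertices, giving width 3; this decomposition certifies tw(G) ≤ 3. On the other hand G contains the 4-clique {0, 1, 3, 4}. A clique must lie in a single bag of any decomposition, so no decomposition can have width below 3. The upper and lower bounds meet at 3, so that is the treewidth.

Treewidth 3.
One optimal decomposition is:
Bags: B1 = {0, 1, 3, 4}  B2 = {1, 2, 3, 4}
Tree: B1–B2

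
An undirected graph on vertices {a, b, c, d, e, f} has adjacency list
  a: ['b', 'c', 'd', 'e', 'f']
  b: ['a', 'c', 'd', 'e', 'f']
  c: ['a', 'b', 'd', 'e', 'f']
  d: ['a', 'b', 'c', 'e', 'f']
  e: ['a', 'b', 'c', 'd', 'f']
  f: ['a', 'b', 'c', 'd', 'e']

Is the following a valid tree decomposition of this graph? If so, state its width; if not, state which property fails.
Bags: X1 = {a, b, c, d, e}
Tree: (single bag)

A tree decomposition must satisfy three properties: every vertex lies in some bag; for every edge, both endpoints lie together in some bag; and for every vertex, the bags containing it form a connected subtree. Here vertex f appears in no bag, so the decomposition is invalid.

No — vertex f appears in no bag.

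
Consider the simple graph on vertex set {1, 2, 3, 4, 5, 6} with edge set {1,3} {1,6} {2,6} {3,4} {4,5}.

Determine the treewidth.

A width-1 tree decomposition is:
Bags: B1 = {4, 5}  B2 = {3, 4}  B3 = {1, 3}  B4 = {1, 6}  B5 = {2, 6}
Tree: B1–B2, B2–B3, B3–B4, B4–B5
Each bag holds 2 vertices, so the decomposition has width 1, which upper-bounds the treewidth. Since G has at least one edge (e.g. 5–4), it is not an edgeless graph, so tw(G) ≥ 1. Hence tw(G) = 1 exactly.

1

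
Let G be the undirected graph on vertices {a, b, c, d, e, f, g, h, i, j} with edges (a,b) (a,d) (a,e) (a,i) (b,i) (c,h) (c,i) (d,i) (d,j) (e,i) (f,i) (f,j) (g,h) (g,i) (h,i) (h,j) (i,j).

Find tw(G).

A width-2 tree decomposition is:
Bags: B1 = {h, i, j}  B2 = {d, i, j}  B3 = {a, d, i}  B4 = {a, b, i}  B5 = {g, h, i}  B6 = {f, i, j}  B7 = {c, h, i}  B8 = {a, e, i}
Tree: B1–B2, B2–B3, B3–B4, B1–B5, B1–B6, B5–B7, B4–B8
The largest bag has 3 vertices, giving width 2; this decomposition certifies tw(G) ≤ 2. Conversely, {d, i, j} is a clique of size 3, and the vertices of any clique must share a bag in every tree decomposition; so some bag has ≥ 3 vertices and tw(G) ≥ 2. Therefore the treewidth is 2.

2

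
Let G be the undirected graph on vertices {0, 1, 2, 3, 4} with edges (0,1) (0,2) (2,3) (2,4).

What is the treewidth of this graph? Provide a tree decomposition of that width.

Every bag has size at most 2, so the width is 2 − 1 = 1 and tw(G) ≤ 1. G has an edge, so its treewidth is at least 1. Therefore the treewidth is 1.

Treewidth 1.
Bags: B1 = {0, 2}  B2 = {2, 3}  B3 = {0, 1}  B4 = {2, 4}
Tree: B1–B2, B1–B3, B2–B4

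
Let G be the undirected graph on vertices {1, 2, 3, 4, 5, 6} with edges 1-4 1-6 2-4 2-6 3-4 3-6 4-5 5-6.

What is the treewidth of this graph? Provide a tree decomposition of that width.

Each bag holds 3 vertices, so the decomposition has width 2, which upper-bounds the treewidth. Since 3–6–2–4–3 is a cycle in G, G is not acyclic. Forests are exactly the graphs of treewidth ≤ 1, so tw(G) ≥ 2. Hence tw(G) = 2 exactly.

Treewidth 2.
Bags: B1 = {3, 4, 6}  B2 = {2, 4, 6}  B3 = {4, 5, 6}  B4 = {1, 4, 6}
Tree: B1–B2, B2–B3, B3–B4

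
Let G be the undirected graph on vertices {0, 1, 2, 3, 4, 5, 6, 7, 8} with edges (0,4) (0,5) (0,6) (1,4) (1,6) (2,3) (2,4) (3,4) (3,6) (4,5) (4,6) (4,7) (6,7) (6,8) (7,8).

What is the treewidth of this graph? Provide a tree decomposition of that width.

Each bag holds 3 vertices, so the decomposition has width 2, which upper-bounds the treewidth. On the other hand G contains the 3-clique {6, 7, 8}. A clique must lie in a single bag of any decomposition, so no decomposition can have width below 2. Combining the bounds, tw(G) = 2.

Treewidth 2.
One such decomposition:
Bags: B1 = {1, 4, 6}  B2 = {4, 6, 7}  B3 = {6, 7, 8}  B4 = {3, 4, 6}  B5 = {0, 4, 6}  B6 = {0, 4, 5}  B7 = {2, 3, 4}
Tree: B1–B2, B2–B3, B2–B4, B1–B5, B5–B6, B4–B7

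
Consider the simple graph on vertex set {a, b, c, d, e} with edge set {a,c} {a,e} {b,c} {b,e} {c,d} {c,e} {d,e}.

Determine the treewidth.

2

A width-2 tree decomposition is:
Bags: B1 = {b, c, e}  B2 = {a, c, e}  B3 = {c, d, e}
Tree: B1–B2, B2–B3
The largest bag has 3 vertices, giving width 2; this decomposition certifies tw(G) ≤ 2. Conversely, {c, d, e} is a clique of size 3, and the vertices of any clique must share a bag in every tree decomposition; so some bag has ≥ 3 vertices and tw(G) ≥ 2. Hence tw(G) = 2 exactly.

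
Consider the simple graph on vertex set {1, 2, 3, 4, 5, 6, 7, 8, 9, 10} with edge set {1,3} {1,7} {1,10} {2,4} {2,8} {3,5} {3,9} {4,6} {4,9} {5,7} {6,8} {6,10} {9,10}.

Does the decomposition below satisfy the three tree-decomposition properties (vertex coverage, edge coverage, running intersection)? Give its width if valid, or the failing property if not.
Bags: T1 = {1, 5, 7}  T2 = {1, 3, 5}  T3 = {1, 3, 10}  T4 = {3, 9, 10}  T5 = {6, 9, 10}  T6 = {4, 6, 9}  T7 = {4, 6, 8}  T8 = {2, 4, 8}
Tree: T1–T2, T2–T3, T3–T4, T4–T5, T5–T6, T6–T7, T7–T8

Yes; width 2.

Vertex coverage: the bags together contain {1, 2, 3, 4, 5, 6, 7, 8, 9, 10}, the full vertex set. Edge coverage: each edge of G has both endpoints in at least one bag. Running intersection: for every vertex, the bags containing it form a connected subtree. All three properties hold, so this is a valid tree decomposition of width max|bag| − 1 = 2, and hence tw(G) ≤ 2.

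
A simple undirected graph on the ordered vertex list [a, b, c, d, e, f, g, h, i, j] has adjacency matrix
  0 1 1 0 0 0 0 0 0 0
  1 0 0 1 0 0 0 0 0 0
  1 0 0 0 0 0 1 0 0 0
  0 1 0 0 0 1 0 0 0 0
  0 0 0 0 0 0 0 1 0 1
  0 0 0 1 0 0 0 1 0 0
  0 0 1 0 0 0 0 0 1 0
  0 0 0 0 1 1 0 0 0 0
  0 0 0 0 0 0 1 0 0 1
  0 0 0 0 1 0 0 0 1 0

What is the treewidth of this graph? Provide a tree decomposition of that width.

The largest bag has 3 vertices, giving width 2; this decomposition certifies tw(G) ≤ 2. Since j–i–g–c–a–b–d–f–h–e–j is a cycle in G, G is not acyclic. Forests are exactly the graphs of treewidth ≤ 1, so tw(G) ≥ 2. Therefore the treewidth is 2.

Treewidth 2.
One optimal decomposition is:
Bags: B1 = {g, i, j}  B2 = {c, g, j}  B3 = {a, c, j}  B4 = {a, b, j}  B5 = {b, d, j}  B6 = {d, f, j}  B7 = {f, h, j}  B8 = {e, h, j}
Tree: B1–B2, B2–B3, B3–B4, B4–B5, B5–B6, B6–B7, B7–B8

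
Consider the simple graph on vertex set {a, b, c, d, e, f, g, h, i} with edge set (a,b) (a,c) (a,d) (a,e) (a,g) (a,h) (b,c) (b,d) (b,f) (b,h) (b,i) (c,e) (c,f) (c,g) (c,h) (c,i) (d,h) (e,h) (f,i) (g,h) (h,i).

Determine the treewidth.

A width-3 tree decomposition is:
Bags: B1 = {a, b, c, h}  B2 = {a, c, g, h}  B3 = {b, c, h, i}  B4 = {b, c, f, i}  B5 = {a, c, e, h}  B6 = {a, b, d, h}
Tree: B1–B2, B1–B3, B3–B4, B1–B5, B1–B6
Each bag holds 4 vertices, so the decomposition has width 3, which upper-bounds the treewidth. For the lower bound, the 4 vertices {a, b, d, h} are pairwise adjacent, and any tree decomposition puts a clique entirely inside one bag — forcing width ≥ 3. Therefore the treewidth is 3.

3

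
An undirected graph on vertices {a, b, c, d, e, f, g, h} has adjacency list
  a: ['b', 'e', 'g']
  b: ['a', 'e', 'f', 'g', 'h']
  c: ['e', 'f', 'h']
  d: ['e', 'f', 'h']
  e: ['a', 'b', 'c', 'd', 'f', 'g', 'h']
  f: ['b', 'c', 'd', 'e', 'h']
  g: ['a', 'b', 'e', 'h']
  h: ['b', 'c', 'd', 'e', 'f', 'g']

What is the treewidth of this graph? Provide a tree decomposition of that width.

The largest bag has 4 vertices, giving width 3; this decomposition certifies tw(G) ≤ 3. Conversely, {b, e, g, h} is a clique of size 4, and the vertices of any clique must share a bag in every tree decomposition; so some bag has ≥ 4 vertices and tw(G) ≥ 3. The upper and lower bounds meet at 3, so that is the treewidth.

Treewidth 3.
Bags: B1 = {b, e, f, h}  B2 = {b, e, g, h}  B3 = {a, b, e, g}  B4 = {c, e, f, h}  B5 = {d, e, f, h}
Tree: B1–B2, B2–B3, B1–B4, B1–B5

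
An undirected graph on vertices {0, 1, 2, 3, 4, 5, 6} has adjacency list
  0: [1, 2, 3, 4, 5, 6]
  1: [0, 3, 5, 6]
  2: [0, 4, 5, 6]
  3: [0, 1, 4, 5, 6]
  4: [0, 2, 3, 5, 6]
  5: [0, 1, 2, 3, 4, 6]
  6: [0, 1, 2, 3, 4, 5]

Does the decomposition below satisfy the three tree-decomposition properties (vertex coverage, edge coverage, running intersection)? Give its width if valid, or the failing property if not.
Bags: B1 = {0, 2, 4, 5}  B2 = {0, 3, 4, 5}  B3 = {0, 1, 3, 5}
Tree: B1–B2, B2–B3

No — vertex 6 appears in no bag.

A tree decomposition must satisfy three properties: every vertex lies in some bag; for every edge, both endpoints lie together in some bag; and for every vertex, the bags containing it form a connected subtree. Here vertex 6 appears in no bag, so the decomposition is invalid.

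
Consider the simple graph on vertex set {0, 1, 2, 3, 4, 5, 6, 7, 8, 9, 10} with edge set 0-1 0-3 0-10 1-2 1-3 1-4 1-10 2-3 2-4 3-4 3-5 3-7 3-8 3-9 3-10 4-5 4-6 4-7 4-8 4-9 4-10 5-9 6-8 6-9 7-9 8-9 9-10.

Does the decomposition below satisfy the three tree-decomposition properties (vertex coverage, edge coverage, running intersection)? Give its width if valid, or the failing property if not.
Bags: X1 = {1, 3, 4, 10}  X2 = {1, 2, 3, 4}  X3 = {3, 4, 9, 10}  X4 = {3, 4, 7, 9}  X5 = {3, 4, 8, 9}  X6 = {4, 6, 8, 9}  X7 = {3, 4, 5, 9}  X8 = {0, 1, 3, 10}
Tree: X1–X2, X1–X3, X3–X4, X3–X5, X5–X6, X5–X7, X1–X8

Yes; width 3.

Checking the three conditions: (i) the bags cover all of {0, 1, 2, 3, 4, 5, 6, 7, 8, 9, 10}; (ii) for each edge, some bag contains both endpoints; (iii) the bags containing any fixed vertex form a subtree. All hold, so the decomposition is valid with width 4 − 1 = 3.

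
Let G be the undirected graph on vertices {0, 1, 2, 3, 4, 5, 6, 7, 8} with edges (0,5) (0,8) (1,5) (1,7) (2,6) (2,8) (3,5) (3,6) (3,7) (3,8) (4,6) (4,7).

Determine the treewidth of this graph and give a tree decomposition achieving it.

Each bag holds 4 vertices, so the decomposition has width 3, which upper-bounds the treewidth. For the lower bound: the 4 vertex sets {2,4,6}, {8}, {3}, {0,1,5,7} are disjoint, each induces a connected subgraph, and every pair is joined by at least one edge of G. Contracting each set to a single vertex therefore yields K_{4} as a minor, and since treewidth is minor-monotone, tw(G) ≥ tw(K_{4}) = 3. The upper and lower bounds meet at 3, so that is the treewidth.

Treewidth 3.
Bags: B1 = {2, 4, 6, 8}  B2 = {3, 4, 6, 8}  B3 = {3, 4, 7, 8}  B4 = {0, 3, 7, 8}  B5 = {0, 3, 5, 7}  B6 = {0, 1, 5, 7}
Tree: B1–B2, B2–B3, B3–B4, B4–B5, B5–B6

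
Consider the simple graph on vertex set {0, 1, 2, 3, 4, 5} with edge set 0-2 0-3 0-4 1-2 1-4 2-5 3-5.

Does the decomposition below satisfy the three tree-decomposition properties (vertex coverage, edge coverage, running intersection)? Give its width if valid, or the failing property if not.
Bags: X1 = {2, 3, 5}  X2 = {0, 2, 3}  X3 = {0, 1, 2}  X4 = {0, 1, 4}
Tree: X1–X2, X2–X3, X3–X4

Yes; width 2.

Every vertex of G appears in some bag (union = {0, 1, 2, 3, 4, 5}); every edge is covered by a bag; and for each vertex v the set of bags containing v is connected in the bag tree. The decomposition is therefore valid. The largest bag has 3 vertices, so the width is 2.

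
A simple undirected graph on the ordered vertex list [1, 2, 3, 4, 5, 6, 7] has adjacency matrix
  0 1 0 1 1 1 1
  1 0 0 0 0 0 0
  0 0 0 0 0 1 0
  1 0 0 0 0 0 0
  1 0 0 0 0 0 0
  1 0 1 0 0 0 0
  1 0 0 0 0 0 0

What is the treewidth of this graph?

A width-1 tree decomposition is:
Bags: B1 = {1, 5}  B2 = {1, 4}  B3 = {1, 6}  B4 = {3, 6}  B5 = {1, 7}  B6 = {1, 2}
Tree: B1–B2, B1–B3, B3–B4, B3–B5, B2–B6
Each bag holds 2 vertices, so the decomposition has width 1, which upper-bounds the treewidth. G has an edge, so its treewidth is at least 1. Combining the bounds, tw(G) = 1.

1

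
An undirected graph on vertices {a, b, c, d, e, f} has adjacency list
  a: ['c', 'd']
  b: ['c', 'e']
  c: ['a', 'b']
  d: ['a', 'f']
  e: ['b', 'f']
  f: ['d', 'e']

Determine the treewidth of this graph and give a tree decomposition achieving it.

Every bag has size at most 3, so the width is 3 − 1 = 2 and tw(G) ≤ 2. For the lower bound, G contains the cycle f–e–b–c–a–d–f, so G is not a forest; only forests have treewidth ≤ 1, hence tw(G) ≥ 2. Hence tw(G) = 2 exactly.

Treewidth 2.
Bags: B1 = {b, e, f}  B2 = {b, c, f}  B3 = {a, c, f}  B4 = {a, d, f}
Tree: B1–B2, B2–B3, B3–B4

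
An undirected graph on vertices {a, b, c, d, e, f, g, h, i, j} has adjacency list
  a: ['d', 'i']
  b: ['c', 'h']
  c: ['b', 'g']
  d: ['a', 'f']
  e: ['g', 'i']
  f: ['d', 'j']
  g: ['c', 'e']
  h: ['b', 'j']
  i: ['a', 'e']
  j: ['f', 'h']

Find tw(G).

2

A width-2 tree decomposition is:
Bags: B1 = {e, g, i}  B2 = {a, g, i}  B3 = {a, d, g}  B4 = {d, f, g}  B5 = {f, g, j}  B6 = {g, h, j}  B7 = {b, g, h}  B8 = {b, c, g}
Tree: B1–B2, B2–B3, B3–B4, B4–B5, B5–B6, B6–B7, B7–B8
Every bag has size at most 3, so the width is 3 − 1 = 2 and tw(G) ≤ 2. For the lower bound, G contains the cycle g–e–i–a–d–f–j–h–b–c–g, so G is not a forest; only forests have treewidth ≤ 1, hence tw(G) ≥ 2. The upper and lower bounds meet at 2, so that is the treewidth.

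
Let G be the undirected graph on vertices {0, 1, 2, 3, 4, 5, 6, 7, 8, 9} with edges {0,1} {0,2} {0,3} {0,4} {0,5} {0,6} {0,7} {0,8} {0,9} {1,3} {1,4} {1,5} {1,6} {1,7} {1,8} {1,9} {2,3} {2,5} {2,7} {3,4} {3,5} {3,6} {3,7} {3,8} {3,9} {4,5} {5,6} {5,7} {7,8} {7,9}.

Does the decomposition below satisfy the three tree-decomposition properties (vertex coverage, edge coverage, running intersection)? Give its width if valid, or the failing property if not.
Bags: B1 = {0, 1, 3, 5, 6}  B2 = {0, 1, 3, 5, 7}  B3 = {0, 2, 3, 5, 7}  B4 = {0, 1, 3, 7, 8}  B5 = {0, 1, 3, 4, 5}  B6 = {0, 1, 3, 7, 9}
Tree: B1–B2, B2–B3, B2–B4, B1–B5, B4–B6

Vertex coverage: the bags together contain {0, 1, 2, 3, 4, 5, 6, 7, 8, 9}, the full vertex set. Edge coverage: each edge of G has both endpoints in at least one bag. Running intersection: for every vertex, the bags containing it form a connected subtree. All three properties hold, so this is a valid tree decomposition of width max|bag| − 1 = 4, and hence tw(G) ≤ 4.

Yes; width 4.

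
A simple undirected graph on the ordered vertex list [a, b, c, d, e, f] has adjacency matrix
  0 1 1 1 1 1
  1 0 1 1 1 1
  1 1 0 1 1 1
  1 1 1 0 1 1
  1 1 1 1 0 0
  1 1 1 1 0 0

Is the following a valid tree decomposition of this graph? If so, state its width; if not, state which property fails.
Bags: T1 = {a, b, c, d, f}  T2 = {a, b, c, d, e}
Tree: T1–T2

Checking the three conditions: (i) the bags cover all of {a, b, c, d, e, f}; (ii) for each edge, some bag contains both endpoints; (iii) the bags containing any fixed vertex form a subtree. All hold, so the decomposition is valid with width 5 − 1 = 4.

Yes; width 4.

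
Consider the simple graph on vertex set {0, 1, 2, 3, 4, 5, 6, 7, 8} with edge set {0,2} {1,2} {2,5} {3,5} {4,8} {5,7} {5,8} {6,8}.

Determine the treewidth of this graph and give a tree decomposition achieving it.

Each bag holds 2 vertices, so the decomposition has width 1, which upper-bounds the treewidth. Any graph with an edge has treewidth ≥ 1, and G has the edge 5–8. Hence tw(G) = 1 exactly.

Treewidth 1.
One optimal decomposition is:
Bags: B1 = {5, 8}  B2 = {2, 5}  B3 = {1, 2}  B4 = {0, 2}  B5 = {3, 5}  B6 = {4, 8}  B7 = {5, 7}  B8 = {6, 8}
Tree: B1–B2, B2–B3, B2–B4, B1–B5, B1–B6, B1–B7, B1–B8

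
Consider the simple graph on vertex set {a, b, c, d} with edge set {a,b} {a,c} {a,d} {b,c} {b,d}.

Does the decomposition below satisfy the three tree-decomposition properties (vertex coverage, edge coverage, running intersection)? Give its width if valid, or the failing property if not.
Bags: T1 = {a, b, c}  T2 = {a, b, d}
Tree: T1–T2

Yes; width 2.

Vertex coverage: the bags together contain {a, b, c, d}, the full vertex set. Edge coverage: each edge of G has both endpoints in at least one bag. Running intersection: for every vertex, the bags containing it form a connected subtree. All three properties hold, so this is a valid tree decomposition of width max|bag| − 1 = 2, and hence tw(G) ≤ 2.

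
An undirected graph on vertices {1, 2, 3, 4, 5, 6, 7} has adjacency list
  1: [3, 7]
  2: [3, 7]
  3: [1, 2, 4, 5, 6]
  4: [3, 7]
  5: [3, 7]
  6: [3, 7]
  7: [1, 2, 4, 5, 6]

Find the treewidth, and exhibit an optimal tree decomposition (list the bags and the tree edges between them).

The largest bag has 3 vertices, giving width 2; this decomposition certifies tw(G) ≤ 2. Since 7–2–3–6–7 is a cycle in G, G is not acyclic. Forests are exactly the graphs of treewidth ≤ 1, so tw(G) ≥ 2. Combining the bounds, tw(G) = 2.

Treewidth 2.
One optimal decomposition is:
Bags: B1 = {2, 3, 7}  B2 = {3, 6, 7}  B3 = {1, 3, 7}  B4 = {3, 4, 7}  B5 = {3, 5, 7}
Tree: B1–B2, B2–B3, B3–B4, B4–B5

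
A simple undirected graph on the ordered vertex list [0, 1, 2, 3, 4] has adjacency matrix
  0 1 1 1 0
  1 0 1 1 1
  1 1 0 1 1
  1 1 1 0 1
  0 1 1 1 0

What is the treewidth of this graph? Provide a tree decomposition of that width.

The largest bag has 4 vertices, giving width 3; this decomposition certifies tw(G) ≤ 3. On the other hand G contains the 4-clique {0, 1, 2, 3}. A clique must lie in a single bag of any decomposition, so no decomposition can have width below 3. Combining the bounds, tw(G) = 3.

Treewidth 3.
One such decomposition:
Bags: B1 = {1, 2, 3, 4}  B2 = {0, 1, 2, 3}
Tree: B1–B2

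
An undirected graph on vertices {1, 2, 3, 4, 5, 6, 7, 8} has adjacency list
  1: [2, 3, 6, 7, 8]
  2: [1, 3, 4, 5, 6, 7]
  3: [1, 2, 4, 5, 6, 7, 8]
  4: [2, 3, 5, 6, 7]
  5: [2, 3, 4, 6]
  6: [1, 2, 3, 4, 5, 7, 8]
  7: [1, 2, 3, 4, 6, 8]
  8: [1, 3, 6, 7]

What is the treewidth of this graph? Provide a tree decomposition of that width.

Every bag has size at most 5, so the width is 5 − 1 = 4 and tw(G) ≤ 4. For the lower bound, the 5 vertices {1, 3, 6, 7, 8} are pairwise adjacent, and any tree decomposition puts a clique entirely inside one bag — forcing width ≥ 4. Combining the bounds, tw(G) = 4.

Treewidth 4.
Bags: B1 = {1, 2, 3, 6, 7}  B2 = {1, 3, 6, 7, 8}  B3 = {2, 3, 4, 6, 7}  B4 = {2, 3, 4, 5, 6}
Tree: B1–B2, B1–B3, B3–B4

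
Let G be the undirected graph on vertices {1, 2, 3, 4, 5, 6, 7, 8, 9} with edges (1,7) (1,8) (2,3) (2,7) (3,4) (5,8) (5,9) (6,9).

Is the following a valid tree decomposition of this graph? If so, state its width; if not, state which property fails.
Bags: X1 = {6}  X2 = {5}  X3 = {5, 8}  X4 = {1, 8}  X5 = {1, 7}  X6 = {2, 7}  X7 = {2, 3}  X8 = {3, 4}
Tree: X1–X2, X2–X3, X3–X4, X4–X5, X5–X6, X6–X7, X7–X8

No — vertex 9 appears in no bag.

A tree decomposition must satisfy three properties: every vertex lies in some bag; for every edge, both endpoints lie together in some bag; and for every vertex, the bags containing it form a connected subtree. Here vertex 9 appears in no bag, so the decomposition is invalid.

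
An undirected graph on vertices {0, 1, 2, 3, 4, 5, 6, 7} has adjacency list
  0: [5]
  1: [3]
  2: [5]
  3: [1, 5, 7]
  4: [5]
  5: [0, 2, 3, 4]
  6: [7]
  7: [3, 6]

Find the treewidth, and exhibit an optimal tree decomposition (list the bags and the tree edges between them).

The largest bag has 2 vertices, giving width 1; this decomposition certifies tw(G) ≤ 1. G has an edge, so its treewidth is at least 1. The upper and lower bounds meet at 1, so that is the treewidth.

Treewidth 1.
One such decomposition:
Bags: B1 = {3, 7}  B2 = {3, 5}  B3 = {0, 5}  B4 = {4, 5}  B5 = {2, 5}  B6 = {6, 7}  B7 = {1, 3}
Tree: B1–B2, B2–B3, B2–B4, B3–B5, B1–B6, B1–B7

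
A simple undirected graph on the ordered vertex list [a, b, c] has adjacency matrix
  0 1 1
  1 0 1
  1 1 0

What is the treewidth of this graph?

A width-2 tree decomposition is:
Bags: B1 = {a, b, c}
Tree: (single bag)
A single bag containing all 3 vertices is trivially a valid decomposition of width 2. On the other hand G contains the 3-clique {a, b, c}. A clique must lie in a single bag of any decomposition, so no decomposition can have width below 2. Therefore the treewidth is 2.

2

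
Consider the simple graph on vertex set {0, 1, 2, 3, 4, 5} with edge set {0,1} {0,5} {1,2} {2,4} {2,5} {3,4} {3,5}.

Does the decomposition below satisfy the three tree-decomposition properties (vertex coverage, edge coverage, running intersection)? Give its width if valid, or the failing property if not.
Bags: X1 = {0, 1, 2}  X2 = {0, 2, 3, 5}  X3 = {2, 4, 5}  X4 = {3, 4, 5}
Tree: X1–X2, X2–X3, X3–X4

A tree decomposition must satisfy three properties: every vertex lies in some bag; for every edge, both endpoints lie together in some bag; and for every vertex, the bags containing it form a connected subtree. Here bags containing vertex 3 are not connected in the tree, so the decomposition is invalid.

No — bags containing vertex 3 are not connected in the tree.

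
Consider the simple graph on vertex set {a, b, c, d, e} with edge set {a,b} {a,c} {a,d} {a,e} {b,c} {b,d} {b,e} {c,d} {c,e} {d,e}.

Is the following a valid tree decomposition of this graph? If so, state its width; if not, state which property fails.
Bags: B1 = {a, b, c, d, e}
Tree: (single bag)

Vertex coverage: the bags together contain {a, b, c, d, e}, the full vertex set. Edge coverage: each edge of G has both endpoints in at least one bag. Running intersection: for every vertex, the bags containing it form a connected subtree. All three properties hold, so this is a valid tree decomposition of width max|bag| − 1 = 4, and hence tw(G) ≤ 4.

Yes; width 4.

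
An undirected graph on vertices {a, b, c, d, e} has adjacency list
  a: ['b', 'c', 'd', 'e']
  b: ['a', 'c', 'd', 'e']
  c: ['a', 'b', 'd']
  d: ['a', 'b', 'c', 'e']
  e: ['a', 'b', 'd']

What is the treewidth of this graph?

3

A width-3 tree decomposition is:
Bags: B1 = {a, b, c, d}  B2 = {a, b, d, e}
Tree: B1–B2
Each bag holds 4 vertices, so the decomposition has width 3, which upper-bounds the treewidth. For the lower bound, the 4 vertices {a, b, d, e} are pairwise adjacent, and any tree decomposition puts a clique entirely inside one bag — forcing width ≥ 3. Combining the bounds, tw(G) = 3.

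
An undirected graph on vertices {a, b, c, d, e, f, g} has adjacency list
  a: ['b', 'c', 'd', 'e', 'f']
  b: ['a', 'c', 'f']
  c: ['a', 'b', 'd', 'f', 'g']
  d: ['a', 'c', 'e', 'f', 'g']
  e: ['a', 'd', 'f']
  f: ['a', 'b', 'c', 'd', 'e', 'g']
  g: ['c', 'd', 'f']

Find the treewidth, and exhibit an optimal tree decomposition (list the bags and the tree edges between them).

Every bag has size at most 4, so the width is 4 − 1 = 3 and tw(G) ≤ 3. On the other hand G contains the 4-clique {a, d, e, f}. A clique must lie in a single bag of any decomposition, so no decomposition can have width below 3. Combining the bounds, tw(G) = 3.

Treewidth 3.
One such decomposition:
Bags: B1 = {a, b, c, f}  B2 = {a, c, d, f}  B3 = {c, d, f, g}  B4 = {a, d, e, f}
Tree: B1–B2, B2–B3, B2–B4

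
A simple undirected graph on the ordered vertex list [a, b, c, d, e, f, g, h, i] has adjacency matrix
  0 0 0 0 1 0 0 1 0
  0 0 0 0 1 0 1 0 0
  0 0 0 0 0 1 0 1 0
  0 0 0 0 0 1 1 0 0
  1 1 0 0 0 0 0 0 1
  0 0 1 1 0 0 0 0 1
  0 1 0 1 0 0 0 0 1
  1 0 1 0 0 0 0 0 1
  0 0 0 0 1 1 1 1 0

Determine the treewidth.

A width-3 tree decomposition is:
Bags: B1 = {c, d, f, h}  B2 = {d, f, h, i}  B3 = {d, g, h, i}  B4 = {a, g, h, i}  B5 = {a, e, g, i}  B6 = {a, b, e, g}
Tree: B1–B2, B2–B3, B3–B4, B4–B5, B5–B6
The largest bag has 4 vertices, giving width 3; this decomposition certifies tw(G) ≤ 3. For the lower bound: the 4 vertex sets {c,d,f}, {h}, {i}, {a,b,e,g} are disjoint, each induces a connected subgraph, and every pair is joined by at least one edge of G. Contracting each set to a single vertex therefore yields K_{4} as a minor, and since treewidth is minor-monotone, tw(G) ≥ tw(K_{4}) = 3. The upper and lower bounds meet at 3, so that is the treewidth.

3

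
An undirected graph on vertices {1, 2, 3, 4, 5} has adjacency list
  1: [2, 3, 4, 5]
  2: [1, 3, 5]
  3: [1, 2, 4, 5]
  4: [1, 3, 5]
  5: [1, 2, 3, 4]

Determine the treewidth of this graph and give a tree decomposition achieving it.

Treewidth 3.
One such decomposition:
Bags: B1 = {1, 2, 3, 5}  B2 = {1, 3, 4, 5}
Tree: B1–B2

The largest bag has 4 vertices, giving width 3; this decomposition certifies tw(G) ≤ 3. For the lower bound, the 4 vertices {1, 2, 3, 5} are pairwise adjacent, and any tree decomposition puts a clique entirely inside one bag — forcing width ≥ 3. The upper and lower bounds meet at 3, so that is the treewidth.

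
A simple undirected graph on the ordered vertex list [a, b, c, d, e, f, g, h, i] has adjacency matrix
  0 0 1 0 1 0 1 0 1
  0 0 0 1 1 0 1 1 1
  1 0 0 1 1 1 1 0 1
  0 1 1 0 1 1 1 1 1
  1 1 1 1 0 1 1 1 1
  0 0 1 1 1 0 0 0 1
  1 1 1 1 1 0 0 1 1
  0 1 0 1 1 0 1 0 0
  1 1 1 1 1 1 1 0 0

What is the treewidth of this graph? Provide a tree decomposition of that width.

Treewidth 4.
One optimal decomposition is:
Bags: B1 = {c, d, e, g, i}  B2 = {c, d, e, f, i}  B3 = {b, d, e, g, i}  B4 = {a, c, e, g, i}  B5 = {b, d, e, g, h}
Tree: B1–B2, B1–B3, B1–B4, B3–B5

The largest bag has 5 vertices, giving width 4; this decomposition certifies tw(G) ≤ 4. For the lower bound, the 5 vertices {c, d, e, g, i} are pairwise adjacent, and any tree decomposition puts a clique entirely inside one bag — forcing width ≥ 4. Hence tw(G) = 4 exactly.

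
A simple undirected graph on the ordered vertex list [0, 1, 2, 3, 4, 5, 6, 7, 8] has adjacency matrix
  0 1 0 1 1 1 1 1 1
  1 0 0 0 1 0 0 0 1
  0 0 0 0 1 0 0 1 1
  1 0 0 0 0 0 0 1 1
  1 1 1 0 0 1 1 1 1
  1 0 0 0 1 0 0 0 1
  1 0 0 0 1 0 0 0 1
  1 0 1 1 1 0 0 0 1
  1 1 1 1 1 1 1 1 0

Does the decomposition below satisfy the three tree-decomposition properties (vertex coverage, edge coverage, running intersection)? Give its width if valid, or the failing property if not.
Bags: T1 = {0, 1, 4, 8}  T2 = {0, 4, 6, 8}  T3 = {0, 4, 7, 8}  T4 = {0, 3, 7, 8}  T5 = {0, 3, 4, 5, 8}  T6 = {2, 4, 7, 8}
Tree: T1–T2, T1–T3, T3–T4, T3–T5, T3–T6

No — bags containing vertex 3 are not connected in the tree.

A tree decomposition must satisfy three properties: every vertex lies in some bag; for every edge, both endpoints lie together in some bag; and for every vertex, the bags containing it form a connected subtree. Here bags containing vertex 3 are not connected in the tree, so the decomposition is invalid.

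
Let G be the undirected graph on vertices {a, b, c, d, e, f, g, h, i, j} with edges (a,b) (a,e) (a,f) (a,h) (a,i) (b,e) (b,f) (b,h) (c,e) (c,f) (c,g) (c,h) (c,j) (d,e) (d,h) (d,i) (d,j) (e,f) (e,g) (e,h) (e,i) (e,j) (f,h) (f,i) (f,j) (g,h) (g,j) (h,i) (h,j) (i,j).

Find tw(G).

A width-4 tree decomposition is:
Bags: B1 = {e, f, h, i, j}  B2 = {c, e, f, h, j}  B3 = {d, e, h, i, j}  B4 = {c, e, g, h, j}  B5 = {a, e, f, h, i}  B6 = {a, b, e, f, h}
Tree: B1–B2, B1–B3, B2–B4, B1–B5, B5–B6
The largest bag has 5 vertices, giving width 4; this decomposition certifies tw(G) ≤ 4. On the other hand G contains the 5-clique {d, e, h, i, j}. A clique must lie in a single bag of any decomposition, so no decomposition can have width below 4. Hence tw(G) = 4 exactly.

4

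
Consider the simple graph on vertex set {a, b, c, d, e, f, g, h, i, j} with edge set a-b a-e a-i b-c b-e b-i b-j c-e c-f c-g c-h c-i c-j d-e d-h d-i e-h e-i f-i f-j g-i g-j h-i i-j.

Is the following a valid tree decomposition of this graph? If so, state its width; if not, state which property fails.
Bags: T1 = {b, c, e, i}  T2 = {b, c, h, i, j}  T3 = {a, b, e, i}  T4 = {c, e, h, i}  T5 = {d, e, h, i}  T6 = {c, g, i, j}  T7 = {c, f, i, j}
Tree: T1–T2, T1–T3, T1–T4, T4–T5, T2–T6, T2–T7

No — bags containing vertex h are not connected in the tree.

A tree decomposition must satisfy three properties: every vertex lies in some bag; for every edge, both endpoints lie together in some bag; and for every vertex, the bags containing it form a connected subtree. Here bags containing vertex h are not connected in the tree, so the decomposition is invalid.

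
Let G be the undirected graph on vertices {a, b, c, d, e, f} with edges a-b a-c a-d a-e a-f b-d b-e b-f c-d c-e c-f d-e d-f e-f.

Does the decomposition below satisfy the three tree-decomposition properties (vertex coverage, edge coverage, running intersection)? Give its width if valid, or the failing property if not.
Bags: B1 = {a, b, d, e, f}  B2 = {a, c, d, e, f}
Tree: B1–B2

Vertex coverage: the bags together contain {a, b, c, d, e, f}, the full vertex set. Edge coverage: each edge of G has both endpoints in at least one bag. Running intersection: for every vertex, the bags containing it form a connected subtree. All three properties hold, so this is a valid tree decomposition of width max|bag| − 1 = 4, and hence tw(G) ≤ 4.

Yes; width 4.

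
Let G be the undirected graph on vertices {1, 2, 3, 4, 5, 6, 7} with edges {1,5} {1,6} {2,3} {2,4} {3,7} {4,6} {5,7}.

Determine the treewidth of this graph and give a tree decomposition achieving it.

Each bag holds 3 vertices, so the decomposition has width 2, which upper-bounds the treewidth. For the lower bound, G contains the cycle 5–7–3–2–4–6–1–5, so G is not a forest; only forests have treewidth ≤ 1, hence tw(G) ≥ 2. Therefore the treewidth is 2.

Treewidth 2.
Bags: B1 = {3, 5, 7}  B2 = {2, 3, 5}  B3 = {2, 4, 5}  B4 = {4, 5, 6}  B5 = {1, 5, 6}
Tree: B1–B2, B2–B3, B3–B4, B4–B5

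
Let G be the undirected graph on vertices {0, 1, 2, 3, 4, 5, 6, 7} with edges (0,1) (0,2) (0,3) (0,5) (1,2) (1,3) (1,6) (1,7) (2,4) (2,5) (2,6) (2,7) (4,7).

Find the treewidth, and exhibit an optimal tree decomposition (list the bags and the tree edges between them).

Treewidth 2.
One optimal decomposition is:
Bags: B1 = {2, 4, 7}  B2 = {1, 2, 7}  B3 = {0, 1, 2}  B4 = {1, 2, 6}  B5 = {0, 2, 5}  B6 = {0, 1, 3}
Tree: B1–B2, B2–B3, B2–B4, B3–B5, B3–B6

The largest bag has 3 vertices, giving width 2; this decomposition certifies tw(G) ≤ 2. For the lower bound, the 3 vertices {0, 1, 2} are pairwise adjacent, and any tree decomposition puts a clique entirely inside one bag — forcing width ≥ 2. Combining the bounds, tw(G) = 2.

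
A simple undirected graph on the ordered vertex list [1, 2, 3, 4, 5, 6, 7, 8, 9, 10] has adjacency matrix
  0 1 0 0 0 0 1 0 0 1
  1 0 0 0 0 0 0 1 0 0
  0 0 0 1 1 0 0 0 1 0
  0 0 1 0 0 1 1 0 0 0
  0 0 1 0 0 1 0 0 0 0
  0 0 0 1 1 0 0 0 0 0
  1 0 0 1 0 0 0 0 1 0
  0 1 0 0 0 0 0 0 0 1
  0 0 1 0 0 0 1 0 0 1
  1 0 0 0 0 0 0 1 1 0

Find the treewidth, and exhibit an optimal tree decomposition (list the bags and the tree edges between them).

Treewidth 2.
One optimal decomposition is:
Bags: B1 = {3, 5, 6}  B2 = {3, 4, 6}  B3 = {3, 4, 9}  B4 = {4, 7, 9}  B5 = {7, 9, 10}  B6 = {1, 7, 10}  B7 = {1, 8, 10}  B8 = {1, 2, 8}
Tree: B1–B2, B2–B3, B3–B4, B4–B5, B5–B6, B6–B7, B7–B8

The largest bag has 3 vertices, giving width 2; this decomposition certifies tw(G) ≤ 2. Since 5–6–4–3–5 is a cycle in G, G is not acyclic. Forests are exactly the graphs of treewidth ≤ 1, so tw(G) ≥ 2. Therefore the treewidth is 2.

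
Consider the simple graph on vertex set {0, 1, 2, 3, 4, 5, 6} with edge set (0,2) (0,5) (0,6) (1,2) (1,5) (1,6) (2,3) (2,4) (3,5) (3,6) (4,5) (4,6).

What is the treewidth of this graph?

A width-3 tree decomposition is:
Bags: B1 = {2, 4, 5, 6}  B2 = {0, 2, 5, 6}  B3 = {2, 3, 5, 6}  B4 = {1, 2, 5, 6}
Tree: B1–B2, B2–B3, B3–B4
The largest bag has 4 vertices, giving width 3; this decomposition certifies tw(G) ≤ 3. For the lower bound: the 4 vertex sets {2,4}, {0,6}, {5}, {3} are disjoint, each induces a connected subgraph, and every pair is joined by at least one edge of G. Contracting each set to a single vertex therefore yields K_{4} as a minor, and since treewidth is minor-monotone, tw(G) ≥ tw(K_{4}) = 3. Combining the bounds, tw(G) = 3.

3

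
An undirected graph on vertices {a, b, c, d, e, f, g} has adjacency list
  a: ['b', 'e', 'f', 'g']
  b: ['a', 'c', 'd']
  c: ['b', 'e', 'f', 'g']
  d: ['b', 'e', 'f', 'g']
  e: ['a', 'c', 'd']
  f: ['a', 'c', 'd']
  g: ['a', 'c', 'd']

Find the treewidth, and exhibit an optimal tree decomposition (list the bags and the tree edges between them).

Treewidth 3.
One optimal decomposition is:
Bags: B1 = {a, c, d, g}  B2 = {a, b, c, d}  B3 = {a, c, d, f}  B4 = {a, c, d, e}
Tree: B1–B2, B2–B3, B3–B4

Each bag holds 4 vertices, so the decomposition has width 3, which upper-bounds the treewidth. For the lower bound: the 4 vertex sets {c,g}, {b,d}, {a}, {f} are disjoint, each induces a connected subgraph, and every pair is joined by at least one edge of G. Contracting each set to a single vertex therefore yields K_{4} as a minor, and since treewidth is minor-monotone, tw(G) ≥ tw(K_{4}) = 3. Combining the bounds, tw(G) = 3.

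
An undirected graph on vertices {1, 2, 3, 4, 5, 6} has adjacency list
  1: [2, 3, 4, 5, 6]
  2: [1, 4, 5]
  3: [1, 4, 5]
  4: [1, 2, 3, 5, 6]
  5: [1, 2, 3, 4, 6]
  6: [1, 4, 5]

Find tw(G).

A width-3 tree decomposition is:
Bags: B1 = {1, 4, 5, 6}  B2 = {1, 3, 4, 5}  B3 = {1, 2, 4, 5}
Tree: B1–B2, B1–B3
Every bag has size at most 4, so the width is 4 − 1 = 3 and tw(G) ≤ 3. For the lower bound, the 4 vertices {1, 2, 4, 5} are pairwise adjacent, and any tree decomposition puts a clique entirely inside one bag — forcing width ≥ 3. Therefore the treewidth is 3.

3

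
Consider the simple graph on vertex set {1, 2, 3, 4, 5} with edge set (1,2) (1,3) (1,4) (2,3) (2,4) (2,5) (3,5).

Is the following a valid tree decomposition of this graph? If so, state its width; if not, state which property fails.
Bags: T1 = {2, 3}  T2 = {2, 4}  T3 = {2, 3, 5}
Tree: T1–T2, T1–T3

No — vertex 1 appears in no bag.

A tree decomposition must satisfy three properties: every vertex lies in some bag; for every edge, both endpoints lie together in some bag; and for every vertex, the bags containing it form a connected subtree. Here vertex 1 appears in no bag, so the decomposition is invalid.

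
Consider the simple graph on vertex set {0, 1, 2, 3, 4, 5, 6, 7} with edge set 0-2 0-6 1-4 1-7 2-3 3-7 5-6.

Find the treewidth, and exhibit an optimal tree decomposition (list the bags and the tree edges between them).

Treewidth 1.
One such decomposition:
Bags: B1 = {1, 4}  B2 = {1, 7}  B3 = {3, 7}  B4 = {2, 3}  B5 = {0, 2}  B6 = {0, 6}  B7 = {5, 6}
Tree: B1–B2, B2–B3, B3–B4, B4–B5, B5–B6, B6–B7

Each bag holds 2 vertices, so the decomposition has width 1, which upper-bounds the treewidth. Any graph with an edge has treewidth ≥ 1, and G has the edge 4–1. Combining the bounds, tw(G) = 1.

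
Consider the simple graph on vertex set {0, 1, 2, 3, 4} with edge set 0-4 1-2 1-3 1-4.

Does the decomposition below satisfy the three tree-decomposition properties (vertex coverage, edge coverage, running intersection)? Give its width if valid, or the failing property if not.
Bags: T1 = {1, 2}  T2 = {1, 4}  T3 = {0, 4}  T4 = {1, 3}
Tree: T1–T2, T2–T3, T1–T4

Every vertex of G appears in some bag (union = {0, 1, 2, 3, 4}); every edge is covered by a bag; and for each vertex v the set of bags containing v is connected in the bag tree. The decomposition is therefore valid. The largest bag has 2 vertices, so the width is 1.

Yes; width 1.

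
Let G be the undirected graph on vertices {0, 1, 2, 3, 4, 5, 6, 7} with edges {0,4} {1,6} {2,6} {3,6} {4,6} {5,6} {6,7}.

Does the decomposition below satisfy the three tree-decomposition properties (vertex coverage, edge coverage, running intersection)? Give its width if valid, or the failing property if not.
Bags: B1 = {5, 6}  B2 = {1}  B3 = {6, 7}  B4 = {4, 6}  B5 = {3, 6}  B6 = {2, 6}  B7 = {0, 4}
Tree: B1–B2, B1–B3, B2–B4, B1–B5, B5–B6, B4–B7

A tree decomposition must satisfy three properties: every vertex lies in some bag; for every edge, both endpoints lie together in some bag; and for every vertex, the bags containing it form a connected subtree. Here edge (6,1) lies in no bag, so the decomposition is invalid.

No — edge (6,1) lies in no bag.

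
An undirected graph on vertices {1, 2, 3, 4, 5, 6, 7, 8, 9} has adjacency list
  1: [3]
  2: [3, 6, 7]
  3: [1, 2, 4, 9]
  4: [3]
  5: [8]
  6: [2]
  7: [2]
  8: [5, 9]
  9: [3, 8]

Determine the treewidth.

A width-1 tree decomposition is:
Bags: B1 = {8, 9}  B2 = {3, 9}  B3 = {1, 3}  B4 = {2, 3}  B5 = {2, 6}  B6 = {5, 8}  B7 = {2, 7}  B8 = {3, 4}
Tree: B1–B2, B2–B3, B2–B4, B4–B5, B1–B6, B4–B7, B4–B8
Each bag holds 2 vertices, so the decomposition has width 1, which upper-bounds the treewidth. Any graph with an edge has treewidth ≥ 1, and G has the edge 9–8. The upper and lower bounds meet at 1, so that is the treewidth.

1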